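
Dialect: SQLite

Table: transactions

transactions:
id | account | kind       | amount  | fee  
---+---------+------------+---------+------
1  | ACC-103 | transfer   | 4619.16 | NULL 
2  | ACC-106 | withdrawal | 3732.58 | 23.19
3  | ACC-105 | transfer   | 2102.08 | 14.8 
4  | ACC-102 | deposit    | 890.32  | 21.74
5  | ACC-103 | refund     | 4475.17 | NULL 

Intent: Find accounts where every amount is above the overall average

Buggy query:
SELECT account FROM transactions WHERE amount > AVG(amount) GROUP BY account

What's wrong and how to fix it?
Bug: WHERE evaluates per row before aggregation, so AVG() is unavailable

Fix: Compute the overall average in a scalar subquery and compare each group's MIN against it in HAVING

Corrected query:
SELECT account FROM transactions GROUP BY account HAVING MIN(amount) > (SELECT AVG(amount) FROM transactions)

Result:
account
-------
ACC-103
ACC-106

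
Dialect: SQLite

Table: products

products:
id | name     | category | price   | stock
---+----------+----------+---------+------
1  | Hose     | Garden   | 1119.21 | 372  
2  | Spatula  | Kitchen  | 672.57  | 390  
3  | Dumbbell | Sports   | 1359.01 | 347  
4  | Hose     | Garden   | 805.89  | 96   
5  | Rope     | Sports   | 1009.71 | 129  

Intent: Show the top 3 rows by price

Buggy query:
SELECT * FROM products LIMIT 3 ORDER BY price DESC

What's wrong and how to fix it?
Bug: LIMIT must come after ORDER BY

Fix: Swap the clauses: ORDER BY first, then LIMIT

Corrected query:
SELECT * FROM products ORDER BY price DESC LIMIT 3

Result:
id | name     | category | price   | stock
---+----------+----------+---------+------
3  | Dumbbell | Sports   | 1359.01 | 347  
1  | Hose     | Garden   | 1119.21 | 372  
5  | Rope     | Sports   | 1009.71 | 129  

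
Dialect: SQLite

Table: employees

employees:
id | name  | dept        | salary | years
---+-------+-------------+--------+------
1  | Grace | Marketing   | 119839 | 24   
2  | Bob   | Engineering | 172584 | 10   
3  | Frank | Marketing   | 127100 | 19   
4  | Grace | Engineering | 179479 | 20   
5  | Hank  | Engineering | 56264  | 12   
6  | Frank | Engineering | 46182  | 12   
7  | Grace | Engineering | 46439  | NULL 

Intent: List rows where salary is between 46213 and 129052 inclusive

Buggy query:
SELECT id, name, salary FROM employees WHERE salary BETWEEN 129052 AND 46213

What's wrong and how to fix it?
Bug: BETWEEN expects the lower bound first; with 129052 AND 46213 the range is empty

Fix: Write BETWEEN 46213 AND 129052

Corrected query:
SELECT id, name, salary FROM employees WHERE salary BETWEEN 46213 AND 129052

Result:
id | name  | salary
---+-------+-------
1  | Grace | 119839
3  | Frank | 127100
5  | Hank  | 56264 
7  | Grace | 46439 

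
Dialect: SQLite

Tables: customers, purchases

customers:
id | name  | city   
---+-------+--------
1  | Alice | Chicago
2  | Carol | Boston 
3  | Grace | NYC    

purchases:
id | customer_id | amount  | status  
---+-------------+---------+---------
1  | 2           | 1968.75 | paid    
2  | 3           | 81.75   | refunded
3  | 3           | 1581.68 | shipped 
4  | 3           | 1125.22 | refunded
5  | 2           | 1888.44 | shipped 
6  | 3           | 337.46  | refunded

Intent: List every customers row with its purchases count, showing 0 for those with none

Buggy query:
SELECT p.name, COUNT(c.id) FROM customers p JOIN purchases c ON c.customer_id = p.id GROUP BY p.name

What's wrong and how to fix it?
Bug: An inner join excludes parents with zero children

Fix: Switch to LEFT JOIN to retain unmatched parent rows

Corrected query:
SELECT p.name, COUNT(c.id) FROM customers p LEFT JOIN purchases c ON c.customer_id = p.id GROUP BY p.name

Result:
name  | COUNT(c.id)
------+------------
Alice | 0          
Carol | 2          
Grace | 4          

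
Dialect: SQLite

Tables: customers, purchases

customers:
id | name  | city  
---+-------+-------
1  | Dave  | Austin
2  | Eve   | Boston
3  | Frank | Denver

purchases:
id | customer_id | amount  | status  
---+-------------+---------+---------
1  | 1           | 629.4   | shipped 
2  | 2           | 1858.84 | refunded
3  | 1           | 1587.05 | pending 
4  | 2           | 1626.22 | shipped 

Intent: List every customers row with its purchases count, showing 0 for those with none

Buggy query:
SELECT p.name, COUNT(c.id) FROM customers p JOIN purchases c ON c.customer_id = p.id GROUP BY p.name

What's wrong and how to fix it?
Bug: An inner join excludes parents with zero children

Fix: Switch to LEFT JOIN to retain unmatched parent rows

Corrected query:
SELECT p.name, COUNT(c.id) FROM customers p LEFT JOIN purchases c ON c.customer_id = p.id GROUP BY p.name

Result:
name  | COUNT(c.id)
------+------------
Dave  | 2          
Eve   | 2          
Frank | 0          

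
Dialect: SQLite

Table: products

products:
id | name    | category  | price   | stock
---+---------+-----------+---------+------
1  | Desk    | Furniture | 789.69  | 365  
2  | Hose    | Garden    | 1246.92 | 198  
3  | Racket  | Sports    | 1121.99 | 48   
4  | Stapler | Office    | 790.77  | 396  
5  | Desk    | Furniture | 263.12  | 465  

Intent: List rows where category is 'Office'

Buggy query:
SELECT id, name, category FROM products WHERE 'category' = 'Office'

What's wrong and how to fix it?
Bug: 'category' in single quotes is a string literal, not the column; the comparison is literal-vs-literal and never true

Fix: Reference the column as category without single quotes

Corrected query:
SELECT id, name, category FROM products WHERE category = 'Office'

Result:
id | name    | category
---+---------+---------
4  | Stapler | Office  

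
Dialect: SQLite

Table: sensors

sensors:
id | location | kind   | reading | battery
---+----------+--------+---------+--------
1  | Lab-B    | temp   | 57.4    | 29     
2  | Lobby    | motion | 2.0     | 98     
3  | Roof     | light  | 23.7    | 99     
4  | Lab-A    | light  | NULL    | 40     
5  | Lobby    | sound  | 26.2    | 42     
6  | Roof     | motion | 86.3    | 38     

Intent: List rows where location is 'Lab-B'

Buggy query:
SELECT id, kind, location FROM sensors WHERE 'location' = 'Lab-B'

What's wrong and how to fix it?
Bug: 'location' in single quotes is a string literal, not the column; the comparison is literal-vs-literal and never true

Fix: Reference the column as location without single quotes

Corrected query:
SELECT id, kind, location FROM sensors WHERE location = 'Lab-B'

Result:
id | kind | location
---+------+---------
1  | temp | Lab-B   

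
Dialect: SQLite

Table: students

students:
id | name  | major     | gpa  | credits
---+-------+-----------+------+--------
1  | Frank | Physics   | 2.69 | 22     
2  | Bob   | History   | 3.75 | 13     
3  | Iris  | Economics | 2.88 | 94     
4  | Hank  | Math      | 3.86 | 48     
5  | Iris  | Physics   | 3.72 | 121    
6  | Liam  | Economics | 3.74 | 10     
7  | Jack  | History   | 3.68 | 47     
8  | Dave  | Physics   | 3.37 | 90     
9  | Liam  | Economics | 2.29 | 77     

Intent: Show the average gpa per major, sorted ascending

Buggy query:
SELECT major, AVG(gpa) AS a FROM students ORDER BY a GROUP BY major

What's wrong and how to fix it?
Bug: ORDER BY appears before GROUP BY; SQL clause order requires GROUP BY first

Fix: Move ORDER BY to the end, after GROUP BY

Corrected query:
SELECT major, AVG(gpa) AS a FROM students GROUP BY major ORDER BY a

Result:
major     | a    
----------+------
Economics | 2.97 
Physics   | 3.26 
History   | 3.715
Math      | 3.86 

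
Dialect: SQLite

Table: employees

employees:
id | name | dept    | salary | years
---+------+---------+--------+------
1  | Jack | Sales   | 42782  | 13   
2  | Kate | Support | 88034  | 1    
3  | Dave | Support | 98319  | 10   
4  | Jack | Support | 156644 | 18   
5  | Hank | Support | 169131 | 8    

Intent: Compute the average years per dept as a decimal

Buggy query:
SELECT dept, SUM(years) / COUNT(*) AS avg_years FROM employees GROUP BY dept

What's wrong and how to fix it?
Bug: Both operands are integers, so '/' performs integer division and truncates

Fix: Cast one side to REAL so the division keeps the fractional part

Corrected query:
SELECT dept, SUM(years) * 1.0 / COUNT(*) AS avg_years FROM employees GROUP BY dept

Result:
dept    | avg_years
--------+----------
Sales   | 13       
Support | 9.25     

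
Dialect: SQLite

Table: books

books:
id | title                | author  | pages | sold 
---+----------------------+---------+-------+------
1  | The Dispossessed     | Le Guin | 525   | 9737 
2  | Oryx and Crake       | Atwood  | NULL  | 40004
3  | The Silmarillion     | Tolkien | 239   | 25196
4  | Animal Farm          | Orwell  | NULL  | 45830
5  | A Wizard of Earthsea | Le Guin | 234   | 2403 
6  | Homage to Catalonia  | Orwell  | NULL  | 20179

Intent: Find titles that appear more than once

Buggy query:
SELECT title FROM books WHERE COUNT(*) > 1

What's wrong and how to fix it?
Bug: WHERE can't reference COUNT(*); aggregates are computed after WHERE

Fix: Group first, then use HAVING for the count condition

Corrected query:
SELECT title FROM books GROUP BY title HAVING COUNT(*) > 1

Result:
(no rows)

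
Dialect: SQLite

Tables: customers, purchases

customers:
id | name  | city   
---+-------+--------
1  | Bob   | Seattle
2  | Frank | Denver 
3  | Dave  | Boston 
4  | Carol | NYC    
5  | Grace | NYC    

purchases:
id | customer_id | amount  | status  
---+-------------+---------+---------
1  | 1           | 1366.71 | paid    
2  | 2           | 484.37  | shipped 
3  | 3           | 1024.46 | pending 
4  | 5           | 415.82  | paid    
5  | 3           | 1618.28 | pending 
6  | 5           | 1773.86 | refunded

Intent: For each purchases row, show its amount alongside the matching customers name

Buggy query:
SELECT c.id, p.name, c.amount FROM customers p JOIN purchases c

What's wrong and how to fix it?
Bug: Missing join condition: each purchases row is matched to all customers rows instead of just its own

Fix: Specify the join condition linking the foreign key to the parent id

Corrected query:
SELECT c.id, p.name, c.amount FROM customers p JOIN purchases c ON c.customer_id = p.id

Result:
id | name  | amount 
---+-------+--------
1  | Bob   | 1366.71
2  | Frank | 484.37 
3  | Dave  | 1024.46
4  | Grace | 415.82 
5  | Dave  | 1618.28
6  | Grace | 1773.86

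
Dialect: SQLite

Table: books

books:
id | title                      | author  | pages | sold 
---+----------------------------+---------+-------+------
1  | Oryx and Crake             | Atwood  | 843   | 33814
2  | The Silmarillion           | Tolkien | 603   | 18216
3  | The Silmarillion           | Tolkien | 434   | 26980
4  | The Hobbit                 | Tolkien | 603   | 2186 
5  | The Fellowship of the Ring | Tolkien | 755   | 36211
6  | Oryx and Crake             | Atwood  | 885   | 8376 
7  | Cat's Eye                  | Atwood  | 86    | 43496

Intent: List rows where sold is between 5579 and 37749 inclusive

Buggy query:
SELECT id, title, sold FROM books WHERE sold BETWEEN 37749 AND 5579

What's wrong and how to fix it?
Bug: The bounds are reversed; BETWEEN a AND b requires a <= b to match anything

Fix: Swap the bounds so the smaller value comes first

Corrected query:
SELECT id, title, sold FROM books WHERE sold BETWEEN 5579 AND 37749

Result:
id | title                      | sold 
---+----------------------------+------
1  | Oryx and Crake             | 33814
2  | The Silmarillion           | 18216
3  | The Silmarillion           | 26980
5  | The Fellowship of the Ring | 36211
6  | Oryx and Crake             | 8376 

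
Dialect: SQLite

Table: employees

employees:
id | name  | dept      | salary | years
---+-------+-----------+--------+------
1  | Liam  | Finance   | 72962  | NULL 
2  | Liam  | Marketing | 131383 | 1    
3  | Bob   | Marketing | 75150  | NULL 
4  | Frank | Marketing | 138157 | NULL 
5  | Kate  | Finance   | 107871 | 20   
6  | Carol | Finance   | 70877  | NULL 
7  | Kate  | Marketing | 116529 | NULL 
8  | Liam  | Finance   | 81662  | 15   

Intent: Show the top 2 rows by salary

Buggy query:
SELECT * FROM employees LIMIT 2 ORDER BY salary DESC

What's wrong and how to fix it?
Bug: LIMIT must come after ORDER BY

Fix: Sort with ORDER BY, then apply LIMIT

Corrected query:
SELECT * FROM employees ORDER BY salary DESC LIMIT 2

Result:
id | name  | dept      | salary | years
---+-------+-----------+--------+------
4  | Frank | Marketing | 138157 | NULL 
2  | Liam  | Marketing | 131383 | 1    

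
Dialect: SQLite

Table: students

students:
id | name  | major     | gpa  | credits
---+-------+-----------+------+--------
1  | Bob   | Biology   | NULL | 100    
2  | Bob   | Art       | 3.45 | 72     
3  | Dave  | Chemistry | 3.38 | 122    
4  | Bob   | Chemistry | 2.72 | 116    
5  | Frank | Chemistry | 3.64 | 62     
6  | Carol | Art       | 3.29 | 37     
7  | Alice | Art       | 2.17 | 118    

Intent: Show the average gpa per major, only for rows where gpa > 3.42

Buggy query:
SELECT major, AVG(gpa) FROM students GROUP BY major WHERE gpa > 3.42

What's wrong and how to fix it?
Bug: WHERE cannot follow GROUP BY

Fix: Move the WHERE clause before GROUP BY

Corrected query:
SELECT major, AVG(gpa) FROM students WHERE gpa > 3.42 GROUP BY major

Result:
major     | AVG(gpa)
----------+---------
Art       | 3.45    
Chemistry | 3.64    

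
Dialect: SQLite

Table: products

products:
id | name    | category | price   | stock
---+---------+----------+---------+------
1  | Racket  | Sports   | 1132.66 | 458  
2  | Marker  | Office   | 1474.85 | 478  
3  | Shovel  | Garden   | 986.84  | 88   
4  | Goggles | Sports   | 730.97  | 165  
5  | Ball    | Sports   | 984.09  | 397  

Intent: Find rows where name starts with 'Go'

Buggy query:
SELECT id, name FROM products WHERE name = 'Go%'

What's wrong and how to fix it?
Bug: Wildcards only work with LIKE; '=' treats '%' as a literal character

Fix: Replace '=' with LIKE so 'Go%' is treated as a pattern

Corrected query:
SELECT id, name FROM products WHERE name LIKE 'Go%'

Result:
id | name   
---+--------
4  | Goggles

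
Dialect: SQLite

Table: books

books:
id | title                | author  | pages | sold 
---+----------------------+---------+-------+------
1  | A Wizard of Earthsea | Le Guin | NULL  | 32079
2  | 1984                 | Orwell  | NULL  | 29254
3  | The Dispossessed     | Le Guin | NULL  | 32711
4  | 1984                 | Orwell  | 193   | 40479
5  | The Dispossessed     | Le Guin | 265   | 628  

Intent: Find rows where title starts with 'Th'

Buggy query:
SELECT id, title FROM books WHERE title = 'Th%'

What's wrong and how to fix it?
Bug: '=' compares the literal string including the % character; pattern matching needs LIKE

Fix: Replace '=' with LIKE so 'Th%' is treated as a pattern

Corrected query:
SELECT id, title FROM books WHERE title LIKE 'Th%'

Result:
id | title           
---+-----------------
3  | The Dispossessed
5  | The Dispossessed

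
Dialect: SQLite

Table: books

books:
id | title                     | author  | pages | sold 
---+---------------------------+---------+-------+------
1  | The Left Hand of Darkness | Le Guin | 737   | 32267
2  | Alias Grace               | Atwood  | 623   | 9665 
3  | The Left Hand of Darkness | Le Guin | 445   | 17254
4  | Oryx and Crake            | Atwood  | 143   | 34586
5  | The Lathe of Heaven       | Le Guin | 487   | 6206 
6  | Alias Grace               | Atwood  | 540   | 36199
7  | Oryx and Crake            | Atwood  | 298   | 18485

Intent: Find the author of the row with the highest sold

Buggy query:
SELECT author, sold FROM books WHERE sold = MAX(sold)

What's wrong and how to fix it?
Bug: MAX(sold) is an aggregate and cannot be used directly in WHERE

Fix: Use a subquery: WHERE sold = (SELECT MAX(sold) FROM books)

Corrected query:
SELECT author, sold FROM books WHERE sold = (SELECT MAX(sold) FROM books)

Result:
author | sold 
-------+------
Atwood | 36199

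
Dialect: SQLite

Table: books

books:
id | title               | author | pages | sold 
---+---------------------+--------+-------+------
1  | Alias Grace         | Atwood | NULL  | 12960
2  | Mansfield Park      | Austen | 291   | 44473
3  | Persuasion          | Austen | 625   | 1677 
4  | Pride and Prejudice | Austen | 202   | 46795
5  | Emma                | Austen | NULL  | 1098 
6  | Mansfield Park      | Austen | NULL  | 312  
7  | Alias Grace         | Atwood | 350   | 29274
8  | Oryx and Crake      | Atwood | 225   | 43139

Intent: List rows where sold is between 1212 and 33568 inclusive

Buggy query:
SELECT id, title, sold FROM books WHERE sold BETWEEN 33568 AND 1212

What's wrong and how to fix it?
Bug: BETWEEN expects the lower bound first; with 33568 AND 1212 the range is empty

Fix: Swap the bounds so the smaller value comes first

Corrected query:
SELECT id, title, sold FROM books WHERE sold BETWEEN 1212 AND 33568

Result:
id | title       | sold 
---+-------------+------
1  | Alias Grace | 12960
3  | Persuasion  | 1677 
7  | Alias Grace | 29274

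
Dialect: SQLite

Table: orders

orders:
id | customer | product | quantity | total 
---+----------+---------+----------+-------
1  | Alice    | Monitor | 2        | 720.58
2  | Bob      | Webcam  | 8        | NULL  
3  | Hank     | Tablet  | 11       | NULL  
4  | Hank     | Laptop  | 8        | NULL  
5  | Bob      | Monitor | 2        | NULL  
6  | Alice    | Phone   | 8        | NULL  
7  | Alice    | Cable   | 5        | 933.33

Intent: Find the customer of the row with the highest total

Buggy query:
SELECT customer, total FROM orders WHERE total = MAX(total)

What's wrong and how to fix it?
Bug: MAX(total) is an aggregate and cannot be used directly in WHERE

Fix: Wrap MAX in a scalar subquery so WHERE compares against a single value

Corrected query:
SELECT customer, total FROM orders WHERE total = (SELECT MAX(total) FROM orders)

Result:
customer | total 
---------+-------
Alice    | 933.33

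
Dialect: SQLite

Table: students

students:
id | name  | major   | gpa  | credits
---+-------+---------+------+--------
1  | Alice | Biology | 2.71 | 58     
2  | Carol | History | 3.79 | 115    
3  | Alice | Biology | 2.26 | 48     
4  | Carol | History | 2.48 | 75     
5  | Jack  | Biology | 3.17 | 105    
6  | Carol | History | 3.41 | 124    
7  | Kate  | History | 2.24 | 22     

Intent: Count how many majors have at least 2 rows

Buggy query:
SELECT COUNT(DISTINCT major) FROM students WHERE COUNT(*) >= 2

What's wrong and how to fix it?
Bug: WHERE filters individual rows, not groups, so a group-level COUNT is invalid there

Fix: Use a subquery that GROUPs and filters with HAVING, then count its rows

Corrected query:
SELECT COUNT(*) FROM (SELECT major FROM students GROUP BY major HAVING COUNT(*) >= 2)

Result:
COUNT(*)
--------
2       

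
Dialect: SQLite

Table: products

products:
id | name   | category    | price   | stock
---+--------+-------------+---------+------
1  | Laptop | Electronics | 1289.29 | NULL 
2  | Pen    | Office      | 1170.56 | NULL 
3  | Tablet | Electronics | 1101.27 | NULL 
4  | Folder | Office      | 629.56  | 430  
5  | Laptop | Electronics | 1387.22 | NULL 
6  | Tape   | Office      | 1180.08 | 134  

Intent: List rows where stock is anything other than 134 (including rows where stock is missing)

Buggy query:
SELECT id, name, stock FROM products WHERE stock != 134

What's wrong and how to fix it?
Bug: Inequality against NULL is unknown, not true; rows with NULL are dropped

Fix: Handle NULL separately with IS NULL alongside the inequality

Corrected query:
SELECT id, name, stock FROM products WHERE stock != 134 OR stock IS NULL

Result:
id | name   | stock
---+--------+------
1  | Laptop | NULL 
2  | Pen    | NULL 
3  | Tablet | NULL 
4  | Folder | 430  
5  | Laptop | NULL 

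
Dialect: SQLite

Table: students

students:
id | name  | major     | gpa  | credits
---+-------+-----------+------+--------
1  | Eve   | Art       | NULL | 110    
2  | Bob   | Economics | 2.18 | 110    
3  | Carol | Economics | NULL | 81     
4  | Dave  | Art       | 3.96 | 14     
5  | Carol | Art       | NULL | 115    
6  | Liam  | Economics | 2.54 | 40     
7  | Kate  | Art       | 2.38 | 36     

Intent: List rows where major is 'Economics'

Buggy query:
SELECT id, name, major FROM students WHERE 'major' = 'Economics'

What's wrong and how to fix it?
Bug: Single quotes denote string literals in SQL; the column name is being compared as a constant string

Fix: Reference the column as major without single quotes

Corrected query:
SELECT id, name, major FROM students WHERE major = 'Economics'

Result:
id | name  | major    
---+-------+----------
2  | Bob   | Economics
3  | Carol | Economics
6  | Liam  | Economics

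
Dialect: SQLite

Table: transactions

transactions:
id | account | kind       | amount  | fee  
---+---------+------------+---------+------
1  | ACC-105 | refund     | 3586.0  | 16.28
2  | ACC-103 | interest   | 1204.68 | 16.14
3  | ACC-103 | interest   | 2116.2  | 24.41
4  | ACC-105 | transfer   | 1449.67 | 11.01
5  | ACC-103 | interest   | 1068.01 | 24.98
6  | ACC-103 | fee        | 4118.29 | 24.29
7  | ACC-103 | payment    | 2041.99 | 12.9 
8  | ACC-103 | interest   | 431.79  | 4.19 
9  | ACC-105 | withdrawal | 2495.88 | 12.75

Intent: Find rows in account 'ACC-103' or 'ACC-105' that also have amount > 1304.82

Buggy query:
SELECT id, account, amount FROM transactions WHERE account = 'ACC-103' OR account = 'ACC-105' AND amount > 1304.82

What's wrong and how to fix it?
Bug: AND binds tighter than OR, so this parses as account = 'ACC-103' OR (account = 'ACC-105' AND amount > 1304.82)

Fix: Group the OR with parentheses (or use IN), then AND the threshold

Corrected query:
SELECT id, account, amount FROM transactions WHERE (account = 'ACC-103' OR account = 'ACC-105') AND amount > 1304.82

Result:
id | account | amount 
---+---------+--------
1  | ACC-105 | 3586   
3  | ACC-103 | 2116.2 
4  | ACC-105 | 1449.67
6  | ACC-103 | 4118.29
7  | ACC-103 | 2041.99
9  | ACC-105 | 2495.88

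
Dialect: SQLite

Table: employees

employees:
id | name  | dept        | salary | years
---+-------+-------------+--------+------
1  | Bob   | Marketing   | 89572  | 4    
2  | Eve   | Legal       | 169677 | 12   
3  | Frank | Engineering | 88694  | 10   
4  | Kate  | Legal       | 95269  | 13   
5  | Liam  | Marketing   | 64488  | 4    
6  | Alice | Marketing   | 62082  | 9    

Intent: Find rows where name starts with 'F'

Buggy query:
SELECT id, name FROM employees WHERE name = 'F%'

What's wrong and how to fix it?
Bug: Wildcards only work with LIKE; '=' treats '%' as a literal character

Fix: Replace '=' with LIKE so 'F%' is treated as a pattern

Corrected query:
SELECT id, name FROM employees WHERE name LIKE 'F%'

Result:
id | name 
---+------
3  | Frank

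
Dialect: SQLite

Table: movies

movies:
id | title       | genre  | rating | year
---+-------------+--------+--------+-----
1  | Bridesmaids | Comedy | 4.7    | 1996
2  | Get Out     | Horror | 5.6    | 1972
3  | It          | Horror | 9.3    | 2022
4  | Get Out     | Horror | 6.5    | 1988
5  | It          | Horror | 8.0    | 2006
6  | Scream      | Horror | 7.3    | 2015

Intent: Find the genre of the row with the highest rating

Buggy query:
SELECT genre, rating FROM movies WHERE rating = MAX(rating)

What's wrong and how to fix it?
Bug: WHERE is evaluated per row; an aggregate over the whole table isn't defined there

Fix: Wrap MAX in a scalar subquery so WHERE compares against a single value

Corrected query:
SELECT genre, rating FROM movies WHERE rating = (SELECT MAX(rating) FROM movies)

Result:
genre  | rating
-------+-------
Horror | 9.3   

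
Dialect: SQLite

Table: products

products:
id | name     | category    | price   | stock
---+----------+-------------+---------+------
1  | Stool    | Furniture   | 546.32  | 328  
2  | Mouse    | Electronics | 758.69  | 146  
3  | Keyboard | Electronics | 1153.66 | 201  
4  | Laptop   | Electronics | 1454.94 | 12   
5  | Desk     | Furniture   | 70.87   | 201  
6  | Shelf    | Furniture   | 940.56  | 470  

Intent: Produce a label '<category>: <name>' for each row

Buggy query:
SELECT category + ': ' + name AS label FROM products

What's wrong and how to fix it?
Bug: '+' is numeric addition; on text columns SQLite converts them to 0 instead of concatenating

Fix: Use the || operator for string concatenation

Corrected query:
SELECT category || ': ' || name AS label FROM products

Result:
label                
---------------------
Furniture: Stool     
Electronics: Mouse   
Electronics: Keyboard
Electronics: Laptop  
Furniture: Desk      
Furniture: Shelf     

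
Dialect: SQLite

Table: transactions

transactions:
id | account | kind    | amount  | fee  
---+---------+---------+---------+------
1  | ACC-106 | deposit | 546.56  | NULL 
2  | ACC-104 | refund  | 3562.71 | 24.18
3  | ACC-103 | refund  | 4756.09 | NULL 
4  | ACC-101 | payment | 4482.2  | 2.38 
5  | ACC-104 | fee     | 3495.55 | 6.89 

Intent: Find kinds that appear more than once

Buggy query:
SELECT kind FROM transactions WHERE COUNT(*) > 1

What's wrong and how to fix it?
Bug: WHERE can't reference COUNT(*); aggregates are computed after WHERE

Fix: GROUP BY kind, then filter groups with HAVING COUNT(*) > 1

Corrected query:
SELECT kind FROM transactions GROUP BY kind HAVING COUNT(*) > 1

Result:
kind  
------
refund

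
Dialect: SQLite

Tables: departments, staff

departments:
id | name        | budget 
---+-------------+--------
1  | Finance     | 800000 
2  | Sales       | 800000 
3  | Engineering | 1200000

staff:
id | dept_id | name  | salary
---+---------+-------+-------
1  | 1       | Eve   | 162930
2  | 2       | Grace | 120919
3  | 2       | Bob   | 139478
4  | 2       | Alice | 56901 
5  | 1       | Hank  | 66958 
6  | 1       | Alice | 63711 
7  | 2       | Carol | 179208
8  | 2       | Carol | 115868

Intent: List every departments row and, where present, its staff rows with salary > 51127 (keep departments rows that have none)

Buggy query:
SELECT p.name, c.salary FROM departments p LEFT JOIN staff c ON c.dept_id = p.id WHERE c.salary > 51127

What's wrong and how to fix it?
Bug: A WHERE condition on the right-hand table after LEFT JOIN drops unmatched parents

Fix: Put 'c.salary > 51127' in the JOIN's ON clause instead of WHERE

Corrected query:
SELECT p.name, c.salary FROM departments p LEFT JOIN staff c ON c.dept_id = p.id AND c.salary > 51127

Result:
name        | salary
------------+-------
Finance     | 63711 
Finance     | 66958 
Finance     | 162930
Sales       | 56901 
Sales       | 115868
Sales       | 120919
Sales       | 139478
Sales       | 179208
Engineering | NULL  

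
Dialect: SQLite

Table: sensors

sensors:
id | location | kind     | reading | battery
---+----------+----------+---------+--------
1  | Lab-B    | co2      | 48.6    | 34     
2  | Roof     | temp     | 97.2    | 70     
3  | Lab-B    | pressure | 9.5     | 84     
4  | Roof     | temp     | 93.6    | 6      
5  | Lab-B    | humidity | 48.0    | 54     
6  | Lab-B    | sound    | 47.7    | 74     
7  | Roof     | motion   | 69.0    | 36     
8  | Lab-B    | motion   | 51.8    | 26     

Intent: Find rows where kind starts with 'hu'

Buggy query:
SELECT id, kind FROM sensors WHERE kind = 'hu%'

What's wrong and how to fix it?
Bug: Wildcards only work with LIKE; '=' treats '%' as a literal character

Fix: Use LIKE for wildcard pattern matching

Corrected query:
SELECT id, kind FROM sensors WHERE kind LIKE 'hu%'

Result:
id | kind    
---+---------
5  | humidity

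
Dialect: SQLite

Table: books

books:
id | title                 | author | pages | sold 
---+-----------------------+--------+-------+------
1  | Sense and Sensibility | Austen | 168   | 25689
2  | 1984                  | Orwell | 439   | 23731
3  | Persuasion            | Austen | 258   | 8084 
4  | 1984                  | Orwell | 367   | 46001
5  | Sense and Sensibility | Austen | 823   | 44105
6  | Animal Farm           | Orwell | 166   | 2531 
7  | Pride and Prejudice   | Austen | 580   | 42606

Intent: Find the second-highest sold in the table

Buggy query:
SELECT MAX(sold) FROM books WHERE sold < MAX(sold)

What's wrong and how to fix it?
Bug: The inner MAX is an aggregate inside WHERE, which is not allowed

Fix: Put the inner MAX in a scalar subquery

Corrected query:
SELECT MAX(sold) FROM books WHERE sold < (SELECT MAX(sold) FROM books)

Result:
MAX(sold)
---------
44105    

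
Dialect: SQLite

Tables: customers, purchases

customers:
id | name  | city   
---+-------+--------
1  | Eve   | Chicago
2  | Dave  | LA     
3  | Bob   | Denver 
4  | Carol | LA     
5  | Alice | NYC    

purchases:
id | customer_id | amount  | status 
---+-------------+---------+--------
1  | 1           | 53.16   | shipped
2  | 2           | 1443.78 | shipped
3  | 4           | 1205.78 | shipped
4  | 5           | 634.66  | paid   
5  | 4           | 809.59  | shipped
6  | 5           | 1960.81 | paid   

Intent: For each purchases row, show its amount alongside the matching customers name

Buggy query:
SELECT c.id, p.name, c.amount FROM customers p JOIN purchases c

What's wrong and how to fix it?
Bug: JOIN with no ON clause produces a cartesian product; every purchases row pairs with every customers row

Fix: Specify the join condition linking the foreign key to the parent id

Corrected query:
SELECT c.id, p.name, c.amount FROM customers p JOIN purchases c ON c.customer_id = p.id

Result:
id | name  | amount 
---+-------+--------
1  | Eve   | 53.16  
2  | Dave  | 1443.78
3  | Carol | 1205.78
4  | Alice | 634.66 
5  | Carol | 809.59 
6  | Alice | 1960.81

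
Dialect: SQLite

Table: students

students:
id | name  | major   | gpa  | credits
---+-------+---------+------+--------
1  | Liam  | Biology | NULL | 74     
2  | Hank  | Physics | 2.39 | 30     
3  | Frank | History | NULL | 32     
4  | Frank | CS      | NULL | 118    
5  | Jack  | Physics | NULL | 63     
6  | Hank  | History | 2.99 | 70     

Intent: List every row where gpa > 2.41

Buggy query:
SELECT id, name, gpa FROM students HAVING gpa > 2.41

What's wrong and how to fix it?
Bug: HAVING filters the output of aggregation, but this query has no GROUP BY and no aggregate functions, so SQLite rejects it (HAVING clause on a non-aggregate query); the condition here is per row

Fix: Replace HAVING with WHERE since the condition applies to individual rows

Corrected query:
SELECT id, name, gpa FROM students WHERE gpa > 2.41

Result:
id | name | gpa 
---+------+-----
6  | Hank | 2.99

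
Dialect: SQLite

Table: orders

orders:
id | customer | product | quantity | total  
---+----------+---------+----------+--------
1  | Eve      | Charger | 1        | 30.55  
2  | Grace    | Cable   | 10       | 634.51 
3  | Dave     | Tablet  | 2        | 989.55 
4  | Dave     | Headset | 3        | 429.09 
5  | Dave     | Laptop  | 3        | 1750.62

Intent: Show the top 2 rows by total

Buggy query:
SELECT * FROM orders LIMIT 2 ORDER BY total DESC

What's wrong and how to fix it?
Bug: LIMIT must come after ORDER BY

Fix: Sort with ORDER BY, then apply LIMIT

Corrected query:
SELECT * FROM orders ORDER BY total DESC LIMIT 2

Result:
id | customer | product | quantity | total  
---+----------+---------+----------+--------
5  | Dave     | Laptop  | 3        | 1750.62
3  | Dave     | Tablet  | 2        | 989.55 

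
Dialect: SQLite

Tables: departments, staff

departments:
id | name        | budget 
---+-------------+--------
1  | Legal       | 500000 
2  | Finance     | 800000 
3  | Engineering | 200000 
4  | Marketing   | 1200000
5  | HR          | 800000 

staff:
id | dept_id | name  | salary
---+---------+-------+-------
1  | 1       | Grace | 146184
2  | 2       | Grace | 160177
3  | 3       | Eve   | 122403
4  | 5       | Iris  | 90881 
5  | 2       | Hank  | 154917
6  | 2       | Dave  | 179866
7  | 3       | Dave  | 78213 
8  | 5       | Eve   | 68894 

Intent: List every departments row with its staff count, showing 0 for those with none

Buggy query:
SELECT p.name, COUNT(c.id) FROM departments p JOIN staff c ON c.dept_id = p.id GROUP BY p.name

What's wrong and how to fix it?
Bug: INNER JOIN drops departments rows that have no matching staff rows

Fix: Use LEFT JOIN so parents without children still appear (COUNT(c.id) gives 0)

Corrected query:
SELECT p.name, COUNT(c.id) FROM departments p LEFT JOIN staff c ON c.dept_id = p.id GROUP BY p.name

Result:
name        | COUNT(c.id)
------------+------------
Engineering | 2          
Finance     | 3          
HR          | 2          
Legal       | 1          
Marketing   | 0          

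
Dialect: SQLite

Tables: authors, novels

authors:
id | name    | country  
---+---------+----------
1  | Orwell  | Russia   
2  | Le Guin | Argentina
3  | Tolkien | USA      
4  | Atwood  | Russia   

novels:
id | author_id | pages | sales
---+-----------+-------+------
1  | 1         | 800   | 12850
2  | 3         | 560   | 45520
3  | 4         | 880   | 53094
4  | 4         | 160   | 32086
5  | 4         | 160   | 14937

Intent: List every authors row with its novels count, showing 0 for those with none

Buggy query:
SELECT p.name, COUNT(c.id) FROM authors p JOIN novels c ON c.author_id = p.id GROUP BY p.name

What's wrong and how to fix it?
Bug: An inner join excludes parents with zero children

Fix: Use LEFT JOIN so parents without children still appear (COUNT(c.id) gives 0)

Corrected query:
SELECT p.name, COUNT(c.id) FROM authors p LEFT JOIN novels c ON c.author_id = p.id GROUP BY p.name

Result:
name    | COUNT(c.id)
--------+------------
Atwood  | 3          
Le Guin | 0          
Orwell  | 1          
Tolkien | 1          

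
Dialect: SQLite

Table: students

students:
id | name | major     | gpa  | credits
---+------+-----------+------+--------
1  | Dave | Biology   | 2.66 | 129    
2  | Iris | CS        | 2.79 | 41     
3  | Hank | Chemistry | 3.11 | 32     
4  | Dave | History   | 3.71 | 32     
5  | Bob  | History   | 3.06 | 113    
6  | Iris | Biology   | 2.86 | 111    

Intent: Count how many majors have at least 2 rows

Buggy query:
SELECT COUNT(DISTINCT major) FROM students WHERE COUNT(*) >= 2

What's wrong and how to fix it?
Bug: WHERE filters individual rows, not groups, so a group-level COUNT is invalid there

Fix: Use a subquery that GROUPs and filters with HAVING, then count its rows

Corrected query:
SELECT COUNT(*) FROM (SELECT major FROM students GROUP BY major HAVING COUNT(*) >= 2)

Result:
COUNT(*)
--------
2       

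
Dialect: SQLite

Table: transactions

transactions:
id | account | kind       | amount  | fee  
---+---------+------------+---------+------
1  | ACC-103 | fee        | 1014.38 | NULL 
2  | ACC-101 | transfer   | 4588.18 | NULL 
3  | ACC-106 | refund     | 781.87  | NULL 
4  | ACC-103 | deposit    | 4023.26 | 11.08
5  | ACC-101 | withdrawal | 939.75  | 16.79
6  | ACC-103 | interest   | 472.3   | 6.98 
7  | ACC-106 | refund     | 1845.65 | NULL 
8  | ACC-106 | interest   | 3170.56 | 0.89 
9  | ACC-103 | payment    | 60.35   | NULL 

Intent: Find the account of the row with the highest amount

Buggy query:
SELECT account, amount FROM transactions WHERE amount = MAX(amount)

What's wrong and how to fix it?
Bug: MAX(amount) is an aggregate and cannot be used directly in WHERE

Fix: Use a subquery: WHERE amount = (SELECT MAX(amount) FROM transactions)

Corrected query:
SELECT account, amount FROM transactions WHERE amount = (SELECT MAX(amount) FROM transactions)

Result:
account | amount 
--------+--------
ACC-101 | 4588.18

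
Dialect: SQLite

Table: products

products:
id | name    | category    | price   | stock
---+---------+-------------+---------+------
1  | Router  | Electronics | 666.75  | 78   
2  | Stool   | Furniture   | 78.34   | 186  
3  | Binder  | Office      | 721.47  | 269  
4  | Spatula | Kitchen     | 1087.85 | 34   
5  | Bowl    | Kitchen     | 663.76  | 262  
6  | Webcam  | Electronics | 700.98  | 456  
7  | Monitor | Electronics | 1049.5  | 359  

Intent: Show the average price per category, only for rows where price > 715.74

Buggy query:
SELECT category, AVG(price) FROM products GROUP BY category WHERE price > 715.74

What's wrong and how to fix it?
Bug: WHERE cannot follow GROUP BY

Fix: Move the WHERE clause before GROUP BY

Corrected query:
SELECT category, AVG(price) FROM products WHERE price > 715.74 GROUP BY category

Result:
category    | AVG(price)
------------+-----------
Electronics | 1049.5    
Kitchen     | 1087.85   
Office      | 721.47    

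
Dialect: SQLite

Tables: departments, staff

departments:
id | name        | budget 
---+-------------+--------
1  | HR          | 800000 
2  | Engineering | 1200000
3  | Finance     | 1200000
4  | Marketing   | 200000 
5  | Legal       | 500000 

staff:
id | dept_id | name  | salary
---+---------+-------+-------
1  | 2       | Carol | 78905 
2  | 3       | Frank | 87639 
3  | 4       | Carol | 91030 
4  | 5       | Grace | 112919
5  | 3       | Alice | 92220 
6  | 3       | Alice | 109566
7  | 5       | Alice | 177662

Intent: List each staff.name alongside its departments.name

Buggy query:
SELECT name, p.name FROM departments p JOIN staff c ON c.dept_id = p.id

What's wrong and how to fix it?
Bug: Both tables have a 'name' column; the unqualified reference is ambiguous

Fix: Qualify the column with its table alias (c.name)

Corrected query:
SELECT c.name, p.name FROM departments p JOIN staff c ON c.dept_id = p.id

Result:
name  | name       
------+------------
Carol | Engineering
Frank | Finance    
Carol | Marketing  
Grace | Legal      
Alice | Finance    
Alice | Finance    
Alice | Legal      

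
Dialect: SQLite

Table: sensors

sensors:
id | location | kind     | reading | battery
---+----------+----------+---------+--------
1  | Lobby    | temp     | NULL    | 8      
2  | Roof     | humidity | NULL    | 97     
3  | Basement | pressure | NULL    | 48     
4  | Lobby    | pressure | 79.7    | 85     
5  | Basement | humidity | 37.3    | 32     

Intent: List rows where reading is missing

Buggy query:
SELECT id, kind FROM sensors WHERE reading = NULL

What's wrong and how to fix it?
Bug: Comparing to NULL with '=' never matches; NULL = NULL is unknown, not true

Fix: Replace '= NULL' with 'IS NULL'

Corrected query:
SELECT id, kind FROM sensors WHERE reading IS NULL

Result:
id | kind    
---+---------
1  | temp    
2  | humidity
3  | pressure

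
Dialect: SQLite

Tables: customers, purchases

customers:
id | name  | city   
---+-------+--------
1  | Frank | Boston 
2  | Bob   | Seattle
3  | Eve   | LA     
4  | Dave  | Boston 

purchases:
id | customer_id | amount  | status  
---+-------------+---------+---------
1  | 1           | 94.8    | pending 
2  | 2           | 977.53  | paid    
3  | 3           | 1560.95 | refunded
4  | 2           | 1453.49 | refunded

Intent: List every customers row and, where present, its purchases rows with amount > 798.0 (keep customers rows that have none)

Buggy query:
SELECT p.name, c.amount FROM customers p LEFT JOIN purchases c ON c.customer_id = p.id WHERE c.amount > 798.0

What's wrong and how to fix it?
Bug: A WHERE condition on the right-hand table after LEFT JOIN drops unmatched parents

Fix: Put 'c.amount > 798.0' in the JOIN's ON clause instead of WHERE

Corrected query:
SELECT p.name, c.amount FROM customers p LEFT JOIN purchases c ON c.customer_id = p.id AND c.amount > 798.0

Result:
name  | amount 
------+--------
Frank | NULL   
Bob   | 977.53 
Bob   | 1453.49
Eve   | 1560.95
Dave  | NULL   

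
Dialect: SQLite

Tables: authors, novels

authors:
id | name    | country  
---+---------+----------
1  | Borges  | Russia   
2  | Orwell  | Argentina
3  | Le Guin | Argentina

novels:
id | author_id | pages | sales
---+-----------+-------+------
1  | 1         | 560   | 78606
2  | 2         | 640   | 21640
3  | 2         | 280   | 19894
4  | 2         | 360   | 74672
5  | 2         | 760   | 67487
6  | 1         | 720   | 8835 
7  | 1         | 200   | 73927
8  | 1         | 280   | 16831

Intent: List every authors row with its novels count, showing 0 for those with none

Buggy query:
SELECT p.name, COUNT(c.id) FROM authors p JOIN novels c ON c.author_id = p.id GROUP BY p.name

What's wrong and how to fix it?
Bug: An inner join excludes parents with zero children

Fix: Use LEFT JOIN so parents without children still appear (COUNT(c.id) gives 0)

Corrected query:
SELECT p.name, COUNT(c.id) FROM authors p LEFT JOIN novels c ON c.author_id = p.id GROUP BY p.name

Result:
name    | COUNT(c.id)
--------+------------
Borges  | 4          
Le Guin | 0          
Orwell  | 4          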